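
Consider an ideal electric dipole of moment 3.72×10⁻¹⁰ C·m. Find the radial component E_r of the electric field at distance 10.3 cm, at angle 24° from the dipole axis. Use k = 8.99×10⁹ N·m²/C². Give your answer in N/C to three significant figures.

For a dipole, E_r = (2kp cosθ)/r³.
kp/r³ = (8.99×10⁹)(3.72×10⁻¹⁰)/(0.103)³ = 3060 N/C.
E_r = 2·3060·cos24° = 5592 N/C.

E_r ≈ 5590 N/C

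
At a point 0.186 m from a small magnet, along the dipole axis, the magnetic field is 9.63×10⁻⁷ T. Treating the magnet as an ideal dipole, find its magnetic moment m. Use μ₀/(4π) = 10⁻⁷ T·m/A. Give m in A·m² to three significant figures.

m ≈ 0.0310 A·m²

On axis B = (μ₀/4π)·2m/r³, so m = Br³·4π/(μ₀·2).
m = (9.63×10⁻⁷)·(0.186)³ / (2·10⁻⁷) = 0.03098 A·m².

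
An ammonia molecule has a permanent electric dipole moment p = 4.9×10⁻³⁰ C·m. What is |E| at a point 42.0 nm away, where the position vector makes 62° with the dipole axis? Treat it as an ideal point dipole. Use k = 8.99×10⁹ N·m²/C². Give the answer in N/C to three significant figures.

E ≈ 766 N/C

At angle θ the dipole field magnitude is E = (kp/r³)·√(1 + 3cos²θ).
kp/r³ = (8.99×10⁹)(4.90×10⁻³⁰) / (4.20×10⁻⁸)³ = 594.6 N/C.
√(1 + 3cos²62°) = √(1 + 3·0.2204) = √1.6612 ≈ 1.2889.
E ≈ 594.6 × 1.289 = 766.3 N/C.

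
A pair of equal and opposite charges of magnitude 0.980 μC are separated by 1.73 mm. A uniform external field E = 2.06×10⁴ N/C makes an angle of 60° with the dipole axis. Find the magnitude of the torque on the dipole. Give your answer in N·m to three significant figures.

Dipole moment p = qd = (9.80×10⁻⁷ C)(0.00173 m) = 1.695×10⁻⁹ C·m.
Torque on an electric dipole: τ = pE sinθ.
τ = (1.695×10⁻⁹)(2.06×10⁴)·sin60° = 3.024×10⁻⁵ N·m.

τ ≈ 3.02×10⁻⁵ N·m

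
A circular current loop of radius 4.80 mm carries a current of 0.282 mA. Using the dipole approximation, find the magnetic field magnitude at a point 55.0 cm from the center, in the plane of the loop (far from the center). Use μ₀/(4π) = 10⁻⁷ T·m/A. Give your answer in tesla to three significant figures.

Magnetic moment m = IA = Iπa² = (2.82×10⁻⁴)·π·(0.00480)² = 2.041×10⁻⁸ A·m².
In the equatorial plane B = (μ₀/4π)·m/r³ (half the axial value).
B = (10⁻⁷)·(2.041×10⁻⁸) / (0.550)³ = 1.227×10⁻¹⁴ T.

B ≈ 1.23×10⁻¹⁴ T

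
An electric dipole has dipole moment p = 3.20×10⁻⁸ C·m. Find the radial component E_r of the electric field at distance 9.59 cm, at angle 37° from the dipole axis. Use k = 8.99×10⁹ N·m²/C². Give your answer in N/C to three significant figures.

E_r ≈ 5.21×10⁵ N/C

For a dipole, E_r = (2kp cosθ)/r³.
kp/r³ = (8.99×10⁹)(3.20×10⁻⁸)/(0.0959)³ = 3.262×10⁵ N/C.
E_r = 2·3.262×10⁵·cos37° = 5.210×10⁵ N/C.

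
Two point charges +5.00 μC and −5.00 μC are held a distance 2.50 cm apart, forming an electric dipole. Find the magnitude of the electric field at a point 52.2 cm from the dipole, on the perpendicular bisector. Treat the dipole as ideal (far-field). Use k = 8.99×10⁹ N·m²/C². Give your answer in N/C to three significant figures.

E ≈ 7900 N/C

Dipole moment p = qd = (5.00×10⁻⁶ C)(0.0250 m) = 1.25×10⁻⁷ C·m.
On the perpendicular bisector E = kp/r³ (half the axial value at the same distance).
E = (8.99×10⁹)(1.25×10⁻⁷) / (0.522)³ = 7901 N/C.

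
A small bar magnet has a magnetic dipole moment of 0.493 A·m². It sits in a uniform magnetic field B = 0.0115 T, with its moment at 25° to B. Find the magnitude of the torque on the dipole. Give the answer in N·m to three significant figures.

Torque on a magnetic dipole: τ = mB sinθ.
τ = (0.493)(0.0115)·sin25° = 0.002396 N·m.

τ ≈ 0.00240 N·m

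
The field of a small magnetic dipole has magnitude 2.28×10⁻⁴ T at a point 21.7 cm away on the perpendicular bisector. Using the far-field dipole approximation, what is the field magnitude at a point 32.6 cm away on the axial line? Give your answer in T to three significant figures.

Dipole fields scale as 1/r³ in the far field.
The axial field is twice the equatorial field at the same r, so the geometry factor is 2/1.
B₂ = B₁ · (2/1) · (r₁/r₂)³ = 2.28×10⁻⁴ · 2 · (21.7/32.6)³.
(r₁/r₂)³ = (0.6656)³ = 0.2949.
B₂ ≈ 1.345×10⁻⁴ T.

B ≈ 1.34×10⁻⁴ T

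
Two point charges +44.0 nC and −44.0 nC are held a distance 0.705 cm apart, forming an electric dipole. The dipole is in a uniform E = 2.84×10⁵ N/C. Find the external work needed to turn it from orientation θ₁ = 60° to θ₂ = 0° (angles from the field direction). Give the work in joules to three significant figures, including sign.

Dipole moment p = qd = (4.40×10⁻⁸ C)(0.00705 m) = 3.102×10⁻¹⁰ C·m.
W_ext = ΔU = U(θ₂) − U(θ₁) = −pE cosθ₂ − (−pE cosθ₁) = pE(cosθ₁ − cosθ₂).
W = (3.102×10⁻¹⁰)(2.84×10⁵)·(cos60° − cos0°) = (8.810×10⁻⁵)·(-0.5000) = -4.405×10⁻⁵ J.

W ≈ -4.40×10⁻⁵ J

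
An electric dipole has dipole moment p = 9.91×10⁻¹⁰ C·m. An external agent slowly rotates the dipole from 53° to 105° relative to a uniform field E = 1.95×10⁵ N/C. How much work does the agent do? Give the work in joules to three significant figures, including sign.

W ≈ 1.66×10⁻⁴ J

W_ext = ΔU = U(θ₂) − U(θ₁) = −pE cosθ₂ − (−pE cosθ₁) = pE(cosθ₁ − cosθ₂).
W = (9.91×10⁻¹⁰)(1.95×10⁵)·(cos53° − cos105°) = (1.932×10⁻⁴)·(+0.8606) = 1.663×10⁻⁴ J.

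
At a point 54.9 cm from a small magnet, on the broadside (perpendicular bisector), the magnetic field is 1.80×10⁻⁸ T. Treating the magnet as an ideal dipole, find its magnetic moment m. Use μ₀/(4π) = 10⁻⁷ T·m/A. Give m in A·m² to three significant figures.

m ≈ 0.0298 A·m²

In the equatorial plane B = (μ₀/4π)·m/r³, so m = Br³·4π/(μ₀).
m = (1.80×10⁻⁸)·(0.549)³ / (10⁻⁷) = 0.02978 A·m².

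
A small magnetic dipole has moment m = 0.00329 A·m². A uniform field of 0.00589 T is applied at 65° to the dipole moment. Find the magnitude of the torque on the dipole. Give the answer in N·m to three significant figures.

τ ≈ 1.76×10⁻⁵ N·m

Torque on a magnetic dipole: τ = mB sinθ.
τ = (0.00329)(0.00589)·sin65° = 1.756×10⁻⁵ N·m.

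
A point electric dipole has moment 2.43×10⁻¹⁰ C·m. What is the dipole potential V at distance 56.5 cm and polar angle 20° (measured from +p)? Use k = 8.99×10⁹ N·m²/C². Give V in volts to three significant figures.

The dipole potential is V = kp cosθ / r².
V = (8.99×10⁹)(2.43×10⁻¹⁰)·cos20° / (0.565)² = 6.431 V.

V ≈ 6.43 V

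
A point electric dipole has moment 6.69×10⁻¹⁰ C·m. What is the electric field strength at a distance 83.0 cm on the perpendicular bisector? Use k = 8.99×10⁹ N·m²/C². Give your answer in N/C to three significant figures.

E ≈ 10.5 N/C

In the equatorial plane E = kp/r³.
E = (8.99×10⁹)(6.69×10⁻¹⁰) / (0.830)³ = 10.52 N/C.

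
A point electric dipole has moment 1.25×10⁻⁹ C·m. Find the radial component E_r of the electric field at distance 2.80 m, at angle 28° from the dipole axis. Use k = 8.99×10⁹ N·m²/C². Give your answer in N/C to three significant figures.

E_r ≈ 0.904 N/C

For a dipole, E_r = (2kp cosθ)/r³.
kp/r³ = (8.99×10⁹)(1.25×10⁻⁹)/(2.80)³ = 0.5119 N/C.
E_r = 2·0.5119·cos28° = 0.9040 N/C.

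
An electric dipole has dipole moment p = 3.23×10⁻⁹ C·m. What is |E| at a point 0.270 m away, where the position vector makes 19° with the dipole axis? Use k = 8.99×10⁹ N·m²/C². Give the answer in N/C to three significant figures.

At angle θ the dipole field magnitude is E = (kp/r³)·√(1 + 3cos²θ).
kp/r³ = (8.99×10⁹)(3.23×10⁻⁹) / (0.270)³ = 1475 N/C.
√(1 + 3cos²19°) = √(1 + 3·0.8940) = √3.6820 ≈ 1.9189.
E ≈ 1475 × 1.919 = 2831 N/C.

E ≈ 2830 N/C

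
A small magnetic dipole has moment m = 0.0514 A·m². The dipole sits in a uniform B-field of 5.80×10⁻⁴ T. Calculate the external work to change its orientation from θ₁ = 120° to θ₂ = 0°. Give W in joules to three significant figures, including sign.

W_ext = ΔU = −mB cosθ₂ + mB cosθ₁ = mB(cosθ₁ − cosθ₂).
W = (0.0514)(5.80×10⁻⁴)·(cos120° − cos0°) = (2.981×10⁻⁵)·(-1.5000) = -4.472×10⁻⁵ J.

W ≈ -4.47×10⁻⁵ J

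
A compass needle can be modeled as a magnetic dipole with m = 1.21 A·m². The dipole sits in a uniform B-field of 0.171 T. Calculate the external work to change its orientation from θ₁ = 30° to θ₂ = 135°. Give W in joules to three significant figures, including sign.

W_ext = ΔU = −mB cosθ₂ + mB cosθ₁ = mB(cosθ₁ − cosθ₂).
W = (1.21)(0.171)·(cos30° − cos135°) = (0.2069)·(+1.5731) = 0.3255 J.

W ≈ 0.325 J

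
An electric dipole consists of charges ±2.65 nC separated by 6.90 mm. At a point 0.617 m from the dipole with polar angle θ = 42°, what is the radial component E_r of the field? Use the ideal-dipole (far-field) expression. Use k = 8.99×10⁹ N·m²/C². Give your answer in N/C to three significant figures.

E_r ≈ 1.04 N/C

Dipole moment p = qd = (2.65×10⁻⁹ C)(0.00690 m) = 1.829×10⁻¹¹ C·m.
For a dipole, E_r = (2kp cosθ)/r³.
kp/r³ = (8.99×10⁹)(1.829×10⁻¹¹)/(0.617)³ = 0.7000 N/C.
E_r = 2·0.7000·cos42° = 1.040 N/C.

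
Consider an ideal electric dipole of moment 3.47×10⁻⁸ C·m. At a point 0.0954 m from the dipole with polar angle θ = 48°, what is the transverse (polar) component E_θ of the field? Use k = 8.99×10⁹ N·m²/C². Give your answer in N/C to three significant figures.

For a dipole, E_θ = (kp sinθ)/r³.
kp/r³ = (8.99×10⁹)(3.47×10⁻⁸)/(0.0954)³ = 3.593×10⁵ N/C.
E_θ = 3.593×10⁵·sin48° = 2.670×10⁵ N/C.

E_θ ≈ 2.67×10⁵ N/C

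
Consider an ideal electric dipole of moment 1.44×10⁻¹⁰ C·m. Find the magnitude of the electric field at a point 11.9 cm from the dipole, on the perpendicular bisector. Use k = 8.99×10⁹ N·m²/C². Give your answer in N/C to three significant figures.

On the perpendicular bisector E = kp/r³ (half the axial value at the same distance).
E = (8.99×10⁹)(1.44×10⁻¹⁰) / (0.119)³ = 768.2 N/C.

E ≈ 768 N/C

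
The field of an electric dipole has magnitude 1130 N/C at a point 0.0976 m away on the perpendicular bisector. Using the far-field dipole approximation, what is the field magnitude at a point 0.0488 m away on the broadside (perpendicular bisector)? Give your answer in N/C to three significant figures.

E ≈ 9040 N/C

Dipole fields scale as 1/r³ in the far field; the geometry is the same at both points.
E₂ = E₁ · (r₁/r₂)³ = 1130 · (0.0976/0.0488)³.
(r₁/r₂)³ = (2)³ = 8.
E₂ ≈ 9040 N/C.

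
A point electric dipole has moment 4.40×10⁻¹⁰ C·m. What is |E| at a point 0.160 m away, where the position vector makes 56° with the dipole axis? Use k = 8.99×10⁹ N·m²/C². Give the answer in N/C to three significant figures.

E ≈ 1340 N/C

At angle θ the dipole field magnitude is E = (kp/r³)·√(1 + 3cos²θ).
kp/r³ = (8.99×10⁹)(4.40×10⁻¹⁰) / (0.160)³ = 965.7 N/C.
√(1 + 3cos²56°) = √(1 + 3·0.3127) = √1.9381 ≈ 1.3922.
E ≈ 965.7 × 1.392 = 1344 N/C.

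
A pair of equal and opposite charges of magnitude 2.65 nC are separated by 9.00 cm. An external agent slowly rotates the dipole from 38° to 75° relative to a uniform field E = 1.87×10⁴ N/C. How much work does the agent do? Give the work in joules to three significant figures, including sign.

W ≈ 2.36×10⁻⁶ J

Dipole moment p = qd = (2.65×10⁻⁹ C)(0.0900 m) = 2.385×10⁻¹⁰ C·m.
W_ext = ΔU = U(θ₂) − U(θ₁) = −pE cosθ₂ − (−pE cosθ₁) = pE(cosθ₁ − cosθ₂).
W = (2.385×10⁻¹⁰)(1.87×10⁴)·(cos38° − cos75°) = (4.460×10⁻⁶)·(+0.5292) = 2.360×10⁻⁶ J.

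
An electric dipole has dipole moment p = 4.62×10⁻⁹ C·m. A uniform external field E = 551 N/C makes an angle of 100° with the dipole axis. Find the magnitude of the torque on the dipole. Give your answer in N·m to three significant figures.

Torque on an electric dipole: τ = pE sinθ.
τ = (4.62×10⁻⁹)(551)·sin100° = 2.507×10⁻⁶ N·m.

τ ≈ 2.51×10⁻⁶ N·m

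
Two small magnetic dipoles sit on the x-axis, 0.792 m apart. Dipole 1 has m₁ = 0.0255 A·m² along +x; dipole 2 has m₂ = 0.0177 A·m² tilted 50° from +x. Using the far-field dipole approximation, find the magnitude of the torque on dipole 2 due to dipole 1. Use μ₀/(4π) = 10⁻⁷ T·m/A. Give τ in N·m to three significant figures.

τ ≈ 1.39×10⁻¹⁰ N·m

Dipole B is on the axis of dipole A, so B₁ there is axial: B₁ = (μ₀/4π)·2m₁/r³ along +x.
B₁ = 2(10⁻⁷)(0.0255)/(0.792)³ = 1.027×10⁻⁸ T.
τ = m₂ B₁ sinθ.
τ = (0.0177)(1.027×10⁻⁸)·sin50° = 1.392×10⁻¹⁰ N·m.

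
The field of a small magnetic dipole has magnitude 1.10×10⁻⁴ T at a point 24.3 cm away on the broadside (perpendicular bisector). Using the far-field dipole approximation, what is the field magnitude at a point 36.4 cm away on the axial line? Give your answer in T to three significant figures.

Dipole fields scale as 1/r³ in the far field.
The axial field is twice the equatorial field at the same r, so the geometry factor is 2/1.
B₂ = B₁ · (2/1) · (r₁/r₂)³ = 1.10×10⁻⁴ · 2 · (24.3/36.4)³.
(r₁/r₂)³ = (0.6676)³ = 0.2975.
B₂ ≈ 6.545×10⁻⁵ T.

B ≈ 6.55×10⁻⁵ T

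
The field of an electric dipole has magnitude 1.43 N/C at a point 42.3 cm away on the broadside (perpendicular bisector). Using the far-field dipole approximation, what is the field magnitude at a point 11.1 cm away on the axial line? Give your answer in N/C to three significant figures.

Dipole fields scale as 1/r³ in the far field.
The axial field is twice the equatorial field at the same r, so the geometry factor is 2/1.
E₂ = E₁ · (2/1) · (r₁/r₂)³ = 1.43 · 2 · (42.3/11.1)³.
(r₁/r₂)³ = (3.811)³ = 55.34.
E₂ ≈ 158.3 N/C.

E ≈ 158 N/C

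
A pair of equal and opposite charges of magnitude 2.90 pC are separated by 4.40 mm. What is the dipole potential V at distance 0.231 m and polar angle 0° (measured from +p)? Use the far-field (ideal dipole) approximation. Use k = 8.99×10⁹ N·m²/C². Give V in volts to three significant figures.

V ≈ 0.00215 V

Dipole moment p = qd = (2.90×10⁻¹² C)(0.00440 m) = 1.276×10⁻¹⁴ C·m.
The dipole potential is V = kp cosθ / r².
V = (8.99×10⁹)(1.276×10⁻¹⁴)·cos0° / (0.231)² = 0.002150 V.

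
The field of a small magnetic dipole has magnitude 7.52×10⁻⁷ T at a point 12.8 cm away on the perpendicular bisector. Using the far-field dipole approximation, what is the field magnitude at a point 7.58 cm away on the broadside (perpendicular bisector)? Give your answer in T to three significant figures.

Dipole fields scale as 1/r³ in the far field; the geometry is the same at both points.
B₂ = B₁ · (r₁/r₂)³ = 7.52×10⁻⁷ · (12.8/7.58)³.
(r₁/r₂)³ = (1.689)³ = 4.815.
B₂ ≈ 3.621×10⁻⁶ T.

B ≈ 3.62×10⁻⁶ T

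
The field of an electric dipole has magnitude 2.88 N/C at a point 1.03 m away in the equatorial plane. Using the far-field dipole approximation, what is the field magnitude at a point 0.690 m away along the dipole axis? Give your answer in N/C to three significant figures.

E ≈ 19.2 N/C

Dipole fields scale as 1/r³ in the far field.
The axial field is twice the equatorial field at the same r, so the geometry factor is 2/1.
E₂ = E₁ · (2/1) · (r₁/r₂)³ = 2.88 · 2 · (1.03/0.690)³.
(r₁/r₂)³ = (1.493)³ = 3.326.
E₂ ≈ 19.16 N/C.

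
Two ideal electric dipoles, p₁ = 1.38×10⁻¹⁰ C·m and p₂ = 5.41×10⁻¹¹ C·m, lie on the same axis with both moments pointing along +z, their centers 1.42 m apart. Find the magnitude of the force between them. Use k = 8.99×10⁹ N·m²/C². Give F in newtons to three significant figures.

On-axis field of dipole 1 at distance r: E = 2kp₁/r³. Force on dipole 2 is F = p₂·dE/dr (gradient along axis).
dE/dr = −6kp₁/r⁴, so |F| = 6kp₁p₂/r⁴ (attractive for aligned moments).
F = 6(8.99×10⁹)(1.38×10⁻¹⁰)(5.41×10⁻¹¹)/(1.42)⁴ = 9.905×10⁻¹¹ N.

F ≈ 9.90×10⁻¹¹ N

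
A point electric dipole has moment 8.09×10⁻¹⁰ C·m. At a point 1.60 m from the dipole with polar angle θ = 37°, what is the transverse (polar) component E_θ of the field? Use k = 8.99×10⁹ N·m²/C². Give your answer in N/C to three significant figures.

For a dipole, E_θ = (kp sinθ)/r³.
kp/r³ = (8.99×10⁹)(8.09×10⁻¹⁰)/(1.60)³ = 1.776 N/C.
E_θ = 1.776·sin37° = 1.069 N/C.

E_θ ≈ 1.07 N/C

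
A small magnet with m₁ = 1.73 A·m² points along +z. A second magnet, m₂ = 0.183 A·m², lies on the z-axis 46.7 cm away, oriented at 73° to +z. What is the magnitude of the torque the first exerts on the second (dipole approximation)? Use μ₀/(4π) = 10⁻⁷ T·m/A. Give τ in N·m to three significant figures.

Dipole B is on the axis of dipole A, so B₁ there is axial: B₁ = (μ₀/4π)·2m₁/r³ along +z.
B₁ = 2(10⁻⁷)(1.73)/(0.467)³ = 3.397×10⁻⁶ T.
τ = m₂ B₁ sinθ.
τ = (0.183)(3.397×10⁻⁶)·sin73° = 5.945×10⁻⁷ N·m.

τ ≈ 5.95×10⁻⁷ N·m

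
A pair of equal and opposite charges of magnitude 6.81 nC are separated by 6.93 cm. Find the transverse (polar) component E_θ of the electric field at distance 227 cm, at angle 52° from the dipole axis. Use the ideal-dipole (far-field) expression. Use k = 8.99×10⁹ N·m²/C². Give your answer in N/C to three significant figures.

Dipole moment p = qd = (6.81×10⁻⁹ C)(0.0693 m) = 4.719×10⁻¹⁰ C·m.
For a dipole, E_θ = (kp sinθ)/r³.
kp/r³ = (8.99×10⁹)(4.719×10⁻¹⁰)/(2.27)³ = 0.3627 N/C.
E_θ = 0.3627·sin52° = 0.2858 N/C.

E_θ ≈ 0.286 N/C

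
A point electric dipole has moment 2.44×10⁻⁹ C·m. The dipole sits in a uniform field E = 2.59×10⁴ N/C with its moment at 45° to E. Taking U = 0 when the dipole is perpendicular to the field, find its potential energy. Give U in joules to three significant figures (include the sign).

U = −p·E = −pE cosθ.
U = −(2.44×10⁻⁹)(2.59×10⁴)·cos45° = -4.469×10⁻⁵ J.

U ≈ -4.47×10⁻⁵ J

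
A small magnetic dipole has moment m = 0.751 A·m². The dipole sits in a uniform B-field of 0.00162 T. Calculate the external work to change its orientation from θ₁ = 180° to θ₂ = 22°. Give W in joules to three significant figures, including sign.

W_ext = ΔU = −mB cosθ₂ + mB cosθ₁ = mB(cosθ₁ − cosθ₂).
W = (0.751)(0.00162)·(cos180° − cos22°) = (0.001217)·(-1.9272) = -0.002345 J.

W ≈ -0.00234 J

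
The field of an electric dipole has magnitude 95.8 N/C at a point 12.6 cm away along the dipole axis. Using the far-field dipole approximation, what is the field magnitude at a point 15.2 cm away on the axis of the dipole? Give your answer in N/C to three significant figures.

Dipole fields scale as 1/r³ in the far field; the geometry is the same at both points.
E₂ = E₁ · (r₁/r₂)³ = 95.8 · (12.6/15.2)³.
(r₁/r₂)³ = (0.8289)³ = 0.5696.
E₂ ≈ 54.57 N/C.

E ≈ 54.6 N/C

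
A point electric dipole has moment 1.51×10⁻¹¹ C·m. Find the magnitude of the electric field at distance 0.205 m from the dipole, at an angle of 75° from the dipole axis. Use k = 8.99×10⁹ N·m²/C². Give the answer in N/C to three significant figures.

At angle θ the dipole field magnitude is E = (kp/r³)·√(1 + 3cos²θ).
kp/r³ = (8.99×10⁹)(1.51×10⁻¹¹) / (0.205)³ = 15.76 N/C.
√(1 + 3cos²75°) = √(1 + 3·0.0670) = √1.2010 ≈ 1.0959.
E ≈ 15.76 × 1.096 = 17.27 N/C.

E ≈ 17.3 N/C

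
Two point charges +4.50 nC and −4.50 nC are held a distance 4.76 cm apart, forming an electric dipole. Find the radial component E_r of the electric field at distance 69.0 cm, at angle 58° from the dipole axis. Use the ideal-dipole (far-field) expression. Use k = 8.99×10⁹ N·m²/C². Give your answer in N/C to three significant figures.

E_r ≈ 6.21 N/C

Dipole moment p = qd = (4.50×10⁻⁹ C)(0.0476 m) = 2.142×10⁻¹⁰ C·m.
For a dipole, E_r = (2kp cosθ)/r³.
kp/r³ = (8.99×10⁹)(2.142×10⁻¹⁰)/(0.690)³ = 5.862 N/C.
E_r = 2·5.862·cos58° = 6.213 N/C.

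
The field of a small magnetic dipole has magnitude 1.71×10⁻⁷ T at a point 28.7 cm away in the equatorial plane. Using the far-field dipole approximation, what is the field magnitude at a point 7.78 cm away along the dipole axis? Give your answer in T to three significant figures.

Dipole fields scale as 1/r³ in the far field.
The axial field is twice the equatorial field at the same r, so the geometry factor is 2/1.
B₂ = B₁ · (2/1) · (r₁/r₂)³ = 1.71×10⁻⁷ · 2 · (28.7/7.78)³.
(r₁/r₂)³ = (3.689)³ = 50.2.
B₂ ≈ 1.717×10⁻⁵ T.

B ≈ 1.72×10⁻⁵ T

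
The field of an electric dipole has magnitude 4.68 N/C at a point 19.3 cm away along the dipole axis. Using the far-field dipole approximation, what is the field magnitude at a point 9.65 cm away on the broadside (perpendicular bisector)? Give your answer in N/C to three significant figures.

Dipole fields scale as 1/r³ in the far field.
The axial field is twice the equatorial field at the same r, so the geometry factor is 1/2.
E₂ = E₁ · (1/2) · (r₁/r₂)³ = 4.68 · 0.5 · (19.3/9.65)³.
(r₁/r₂)³ = (2)³ = 8.
E₂ ≈ 18.72 N/C.

E ≈ 18.7 N/C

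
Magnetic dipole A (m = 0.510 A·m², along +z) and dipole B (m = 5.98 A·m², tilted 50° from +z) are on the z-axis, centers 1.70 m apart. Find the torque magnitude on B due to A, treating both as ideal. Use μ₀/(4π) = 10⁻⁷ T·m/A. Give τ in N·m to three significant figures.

Dipole B is on the axis of dipole A, so B₁ there is axial: B₁ = (μ₀/4π)·2m₁/r³ along +z.
B₁ = 2(10⁻⁷)(0.510)/(1.70)³ = 2.076×10⁻⁸ T.
τ = m₂ B₁ sinθ.
τ = (5.98)(2.076×10⁻⁸)·sin50° = 9.511×10⁻⁸ N·m.

τ ≈ 9.51×10⁻⁸ N·m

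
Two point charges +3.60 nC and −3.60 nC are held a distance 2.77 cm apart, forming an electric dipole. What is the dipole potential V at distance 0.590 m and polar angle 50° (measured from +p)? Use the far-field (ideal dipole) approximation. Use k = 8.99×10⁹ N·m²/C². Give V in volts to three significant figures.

Dipole moment p = qd = (3.60×10⁻⁹ C)(0.0277 m) = 9.972×10⁻¹¹ C·m.
The dipole potential is V = kp cosθ / r².
V = (8.99×10⁹)(9.972×10⁻¹¹)·cos50° / (0.590)² = 1.655 V.

V ≈ 1.66 V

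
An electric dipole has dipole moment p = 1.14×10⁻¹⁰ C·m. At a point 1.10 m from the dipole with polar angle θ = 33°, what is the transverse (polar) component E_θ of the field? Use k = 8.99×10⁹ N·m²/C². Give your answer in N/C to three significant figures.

E_θ ≈ 0.419 N/C

For a dipole, E_θ = (kp sinθ)/r³.
kp/r³ = (8.99×10⁹)(1.14×10⁻¹⁰)/(1.10)³ = 0.7700 N/C.
E_θ = 0.7700·sin33° = 0.4194 N/C.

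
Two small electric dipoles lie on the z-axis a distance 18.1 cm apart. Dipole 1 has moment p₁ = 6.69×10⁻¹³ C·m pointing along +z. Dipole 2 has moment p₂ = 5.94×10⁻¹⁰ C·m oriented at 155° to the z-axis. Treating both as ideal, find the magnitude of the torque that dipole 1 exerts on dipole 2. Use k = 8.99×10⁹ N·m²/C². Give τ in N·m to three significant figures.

τ ≈ 5.09×10⁻¹⁰ N·m

The second dipole sits on the axis of the first, so the field there is axial: E₁ = 2kp₁/r³ along +z.
E₁ = 2(8.99×10⁹)(6.69×10⁻¹³)/(0.181)³ = 2.029 N/C.
Torque on the second dipole: τ = p₂ E₁ sinθ.
τ = (5.94×10⁻¹⁰)(2.029)·sin155° = 5.092×10⁻¹⁰ N·m.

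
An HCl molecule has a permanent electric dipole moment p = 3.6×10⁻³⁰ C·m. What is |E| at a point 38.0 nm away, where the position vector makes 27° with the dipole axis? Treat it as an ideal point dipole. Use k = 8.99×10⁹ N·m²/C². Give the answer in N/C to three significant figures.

At angle θ the dipole field magnitude is E = (kp/r³)·√(1 + 3cos²θ).
kp/r³ = (8.99×10⁹)(3.60×10⁻³⁰) / (3.80×10⁻⁸)³ = 589.8 N/C.
√(1 + 3cos²27°) = √(1 + 3·0.7939) = √3.3817 ≈ 1.8389.
E ≈ 589.8 × 1.839 = 1085 N/C.

E ≈ 1080 N/C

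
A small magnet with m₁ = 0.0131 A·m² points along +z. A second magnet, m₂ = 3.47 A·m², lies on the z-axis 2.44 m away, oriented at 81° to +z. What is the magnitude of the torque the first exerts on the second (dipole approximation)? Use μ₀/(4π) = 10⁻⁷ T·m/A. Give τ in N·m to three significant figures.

Dipole B is on the axis of dipole A, so B₁ there is axial: B₁ = (μ₀/4π)·2m₁/r³ along +z.
B₁ = 2(10⁻⁷)(0.0131)/(2.44)³ = 1.804×10⁻¹⁰ T.
τ = m₂ B₁ sinθ.
τ = (3.47)(1.804×10⁻¹⁰)·sin81° = 6.181×10⁻¹⁰ N·m.

τ ≈ 6.18×10⁻¹⁰ N·m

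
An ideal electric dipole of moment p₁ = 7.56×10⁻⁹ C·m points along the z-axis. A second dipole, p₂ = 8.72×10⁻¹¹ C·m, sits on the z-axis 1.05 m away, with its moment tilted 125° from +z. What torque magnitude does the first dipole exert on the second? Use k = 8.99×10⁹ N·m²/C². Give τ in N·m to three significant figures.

The second dipole sits on the axis of the first, so the field there is axial: E₁ = 2kp₁/r³ along +z.
E₁ = 2(8.99×10⁹)(7.56×10⁻⁹)/(1.05)³ = 117.4 N/C.
Torque on the second dipole: τ = p₂ E₁ sinθ.
τ = (8.72×10⁻¹¹)(117.4)·sin125° = 8.387×10⁻⁹ N·m.

τ ≈ 8.39×10⁻⁹ N·m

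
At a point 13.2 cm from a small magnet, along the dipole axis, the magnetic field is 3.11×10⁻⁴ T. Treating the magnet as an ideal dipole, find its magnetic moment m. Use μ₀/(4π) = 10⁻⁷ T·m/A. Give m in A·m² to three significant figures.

m ≈ 3.58 A·m²

On axis B = (μ₀/4π)·2m/r³, so m = Br³·4π/(μ₀·2).
m = (3.11×10⁻⁴)·(0.132)³ / (2·10⁻⁷) = 3.576 A·m².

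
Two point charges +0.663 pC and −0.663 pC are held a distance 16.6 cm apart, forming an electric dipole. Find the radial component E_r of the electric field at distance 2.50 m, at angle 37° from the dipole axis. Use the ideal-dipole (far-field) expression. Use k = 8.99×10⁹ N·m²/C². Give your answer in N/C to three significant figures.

Dipole moment p = qd = (6.63×10⁻¹³ C)(0.166 m) = 1.101×10⁻¹³ C·m.
For a dipole, E_r = (2kp cosθ)/r³.
kp/r³ = (8.99×10⁹)(1.101×10⁻¹³)/(2.50)³ = 6.335×10⁻⁵ N/C.
E_r = 2·6.335×10⁻⁵·cos37° = 1.012×10⁻⁴ N/C.

E_r ≈ 1.01×10⁻⁴ N/C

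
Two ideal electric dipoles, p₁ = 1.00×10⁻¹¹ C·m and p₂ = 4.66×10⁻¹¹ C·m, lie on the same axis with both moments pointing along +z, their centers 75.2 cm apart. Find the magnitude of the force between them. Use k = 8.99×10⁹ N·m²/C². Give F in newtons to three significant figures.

On-axis field of dipole 1 at distance r: E = 2kp₁/r³. Force on dipole 2 is F = p₂·dE/dr (gradient along axis).
dE/dr = −6kp₁/r⁴, so |F| = 6kp₁p₂/r⁴ (attractive for aligned moments).
F = 6(8.99×10⁹)(1.00×10⁻¹¹)(4.66×10⁻¹¹)/(0.752)⁴ = 7.860×10⁻¹¹ N.

F ≈ 7.86×10⁻¹¹ N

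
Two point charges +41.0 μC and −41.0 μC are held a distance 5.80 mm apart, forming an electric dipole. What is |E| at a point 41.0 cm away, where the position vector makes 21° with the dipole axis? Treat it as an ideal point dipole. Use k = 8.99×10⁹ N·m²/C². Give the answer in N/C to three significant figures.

E ≈ 5.90×10⁴ N/C

Dipole moment p = qd = (4.10×10⁻⁵ C)(0.00580 m) = 2.378×10⁻⁷ C·m.
At angle θ the dipole field magnitude is E = (kp/r³)·√(1 + 3cos²θ).
kp/r³ = (8.99×10⁹)(2.378×10⁻⁷) / (0.410)³ = 3.102×10⁴ N/C.
√(1 + 3cos²21°) = √(1 + 3·0.8716) = √3.6147 ≈ 1.9012.
E ≈ 3.102×10⁴ × 1.901 = 5.897×10⁴ N/C.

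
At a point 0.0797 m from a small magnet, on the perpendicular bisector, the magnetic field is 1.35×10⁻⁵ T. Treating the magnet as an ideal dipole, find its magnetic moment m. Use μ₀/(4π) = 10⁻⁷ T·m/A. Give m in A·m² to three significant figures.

m ≈ 0.0683 A·m²

In the equatorial plane B = (μ₀/4π)·m/r³, so m = Br³·4π/(μ₀).
m = (1.35×10⁻⁵)·(0.0797)³ / (10⁻⁷) = 0.06835 A·m².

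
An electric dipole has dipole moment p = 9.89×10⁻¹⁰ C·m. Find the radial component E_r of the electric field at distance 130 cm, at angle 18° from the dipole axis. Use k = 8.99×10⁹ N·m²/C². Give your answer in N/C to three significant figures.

For a dipole, E_r = (2kp cosθ)/r³.
kp/r³ = (8.99×10⁹)(9.89×10⁻¹⁰)/(1.30)³ = 4.047 N/C.
E_r = 2·4.047·cos18° = 7.698 N/C.

E_r ≈ 7.70 N/C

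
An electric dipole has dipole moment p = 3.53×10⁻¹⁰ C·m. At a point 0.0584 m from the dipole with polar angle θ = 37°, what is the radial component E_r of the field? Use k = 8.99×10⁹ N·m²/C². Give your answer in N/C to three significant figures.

E_r ≈ 2.54×10⁴ N/C

For a dipole, E_r = (2kp cosθ)/r³.
kp/r³ = (8.99×10⁹)(3.53×10⁻¹⁰)/(0.0584)³ = 1.593×10⁴ N/C.
E_r = 2·1.593×10⁴·cos37° = 2.545×10⁴ N/C.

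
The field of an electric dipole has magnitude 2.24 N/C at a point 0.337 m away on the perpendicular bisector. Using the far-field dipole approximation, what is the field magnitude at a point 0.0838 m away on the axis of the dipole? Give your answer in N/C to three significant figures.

E ≈ 291 N/C

Dipole fields scale as 1/r³ in the far field.
The axial field is twice the equatorial field at the same r, so the geometry factor is 2/1.
E₂ = E₁ · (2/1) · (r₁/r₂)³ = 2.24 · 2 · (0.337/0.0838)³.
(r₁/r₂)³ = (4.021)³ = 65.04.
E₂ ≈ 291.4 N/C.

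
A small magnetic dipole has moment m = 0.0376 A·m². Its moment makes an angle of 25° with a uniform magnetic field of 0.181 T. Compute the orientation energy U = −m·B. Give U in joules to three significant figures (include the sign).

U ≈ -0.00617 J

U = −m·B = −mB cosθ.
U = −(0.0376)(0.181)·cos25° = -0.006168 J.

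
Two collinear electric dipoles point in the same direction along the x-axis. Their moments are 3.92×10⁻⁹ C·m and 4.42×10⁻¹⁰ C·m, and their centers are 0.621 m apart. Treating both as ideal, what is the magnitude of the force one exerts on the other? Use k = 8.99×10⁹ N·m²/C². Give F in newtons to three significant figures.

On-axis field of dipole 1 at distance r: E = 2kp₁/r³. Force on dipole 2 is F = p₂·dE/dr (gradient along axis).
dE/dr = −6kp₁/r⁴, so |F| = 6kp₁p₂/r⁴ (attractive for aligned moments).
F = 6(8.99×10⁹)(3.92×10⁻⁹)(4.42×10⁻¹⁰)/(0.621)⁴ = 6.284×10⁻⁷ N.

F ≈ 6.28×10⁻⁷ N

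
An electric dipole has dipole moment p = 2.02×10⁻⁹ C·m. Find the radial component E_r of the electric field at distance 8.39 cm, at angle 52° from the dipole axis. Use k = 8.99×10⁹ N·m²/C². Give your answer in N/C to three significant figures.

For a dipole, E_r = (2kp cosθ)/r³.
kp/r³ = (8.99×10⁹)(2.02×10⁻⁹)/(0.0839)³ = 3.075×10⁴ N/C.
E_r = 2·3.075×10⁴·cos52° = 3.786×10⁴ N/C.

E_r ≈ 3.79×10⁴ N/C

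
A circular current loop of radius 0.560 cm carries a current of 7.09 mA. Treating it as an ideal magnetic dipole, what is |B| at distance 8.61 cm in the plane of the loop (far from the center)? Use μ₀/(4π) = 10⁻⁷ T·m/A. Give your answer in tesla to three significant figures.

B ≈ 1.09×10⁻¹⁰ T

Magnetic moment m = IA = Iπa² = (0.00709)·π·(0.00560)² = 6.985×10⁻⁷ A·m².
In the equatorial plane B = (μ₀/4π)·m/r³ (half the axial value).
B = (10⁻⁷)·(6.985×10⁻⁷) / (0.0861)³ = 1.094×10⁻¹⁰ T.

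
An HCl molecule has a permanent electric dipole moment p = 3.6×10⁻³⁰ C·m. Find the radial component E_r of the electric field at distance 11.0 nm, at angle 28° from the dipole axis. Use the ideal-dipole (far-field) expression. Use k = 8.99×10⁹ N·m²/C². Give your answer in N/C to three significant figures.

E_r ≈ 4.29×10⁴ N/C

For a dipole, E_r = (2kp cosθ)/r³.
kp/r³ = (8.99×10⁹)(3.60×10⁻³⁰)/(1.10×10⁻⁸)³ = 2.432×10⁴ N/C.
E_r = 2·2.432×10⁴·cos28° = 4.294×10⁴ N/C.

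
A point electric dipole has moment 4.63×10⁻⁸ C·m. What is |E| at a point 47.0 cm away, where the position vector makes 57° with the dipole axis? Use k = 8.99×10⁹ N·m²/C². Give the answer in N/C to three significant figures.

At angle θ the dipole field magnitude is E = (kp/r³)·√(1 + 3cos²θ).
kp/r³ = (8.99×10⁹)(4.63×10⁻⁸) / (0.470)³ = 4009 N/C.
√(1 + 3cos²57°) = √(1 + 3·0.2966) = √1.8899 ≈ 1.3747.
E ≈ 4009 × 1.375 = 5511 N/C.

E ≈ 5510 N/C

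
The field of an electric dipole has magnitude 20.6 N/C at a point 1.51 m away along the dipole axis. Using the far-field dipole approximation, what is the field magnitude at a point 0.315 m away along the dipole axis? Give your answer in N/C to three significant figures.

E ≈ 2270 N/C

Dipole fields scale as 1/r³ in the far field; the geometry is the same at both points.
E₂ = E₁ · (r₁/r₂)³ = 20.6 · (1.51/0.315)³.
(r₁/r₂)³ = (4.794)³ = 110.2.
E₂ ≈ 2269 N/C.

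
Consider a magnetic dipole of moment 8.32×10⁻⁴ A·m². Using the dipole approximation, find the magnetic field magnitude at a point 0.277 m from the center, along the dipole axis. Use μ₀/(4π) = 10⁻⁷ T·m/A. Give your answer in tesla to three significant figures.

B ≈ 7.83×10⁻⁹ T

On axis B = (μ₀/4π)·2m/r³.
B = 2·(10⁻⁷)·(8.32×10⁻⁴) / (0.277)³ = 7.829×10⁻⁹ T.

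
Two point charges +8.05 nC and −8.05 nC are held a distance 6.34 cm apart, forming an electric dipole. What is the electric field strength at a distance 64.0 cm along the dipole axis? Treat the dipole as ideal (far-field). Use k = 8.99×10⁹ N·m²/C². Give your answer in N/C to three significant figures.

Dipole moment p = qd = (8.05×10⁻⁹ C)(0.0634 m) = 5.104×10⁻¹⁰ C·m.
On the dipole axis E = 2kp/r³.
E = 2·(8.99×10⁹)(5.104×10⁻¹⁰) / (0.640)³ = 35.01 N/C.

E ≈ 35.0 N/C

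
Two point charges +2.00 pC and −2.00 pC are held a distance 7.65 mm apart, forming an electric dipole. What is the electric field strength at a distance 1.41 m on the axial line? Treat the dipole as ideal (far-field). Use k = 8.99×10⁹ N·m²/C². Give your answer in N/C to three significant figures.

E ≈ 9.81×10⁻⁵ N/C

Dipole moment p = qd = (2.00×10⁻¹² C)(0.00765 m) = 1.53×10⁻¹⁴ C·m.
On the dipole axis E = 2kp/r³.
E = 2·(8.99×10⁹)(1.53×10⁻¹⁴) / (1.41)³ = 9.813×10⁻⁵ N/C.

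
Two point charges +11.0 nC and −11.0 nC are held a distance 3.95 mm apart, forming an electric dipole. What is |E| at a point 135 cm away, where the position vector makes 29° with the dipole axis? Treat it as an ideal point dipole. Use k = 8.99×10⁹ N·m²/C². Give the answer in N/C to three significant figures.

E ≈ 0.288 N/C

Dipole moment p = qd = (1.10×10⁻⁸ C)(0.00395 m) = 4.345×10⁻¹¹ C·m.
At angle θ the dipole field magnitude is E = (kp/r³)·√(1 + 3cos²θ).
kp/r³ = (8.99×10⁹)(4.345×10⁻¹¹) / (1.35)³ = 0.1588 N/C.
√(1 + 3cos²29°) = √(1 + 3·0.7650) = √3.2949 ≈ 1.8152.
E ≈ 0.1588 × 1.815 = 0.2882 N/C.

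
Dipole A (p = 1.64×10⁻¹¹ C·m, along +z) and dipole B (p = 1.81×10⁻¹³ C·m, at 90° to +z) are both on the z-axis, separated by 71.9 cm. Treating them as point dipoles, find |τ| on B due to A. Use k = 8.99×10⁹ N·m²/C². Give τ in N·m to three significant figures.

τ ≈ 1.44×10⁻¹³ N·m

The second dipole sits on the axis of the first, so the field there is axial: E₁ = 2kp₁/r³ along +z.
E₁ = 2(8.99×10⁹)(1.64×10⁻¹¹)/(0.719)³ = 0.7933 N/C.
Torque on the second dipole: τ = p₂ E₁ sinθ.
τ = (1.81×10⁻¹³)(0.7933)·sin90° = 1.436×10⁻¹³ N·m.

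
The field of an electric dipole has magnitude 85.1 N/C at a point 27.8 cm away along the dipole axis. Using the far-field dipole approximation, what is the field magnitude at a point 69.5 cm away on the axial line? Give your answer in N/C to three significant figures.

Dipole fields scale as 1/r³ in the far field; the geometry is the same at both points.
E₂ = E₁ · (r₁/r₂)³ = 85.1 · (27.8/69.5)³.
(r₁/r₂)³ = (0.4)³ = 0.064.
E₂ ≈ 5.446 N/C.

E ≈ 5.45 N/C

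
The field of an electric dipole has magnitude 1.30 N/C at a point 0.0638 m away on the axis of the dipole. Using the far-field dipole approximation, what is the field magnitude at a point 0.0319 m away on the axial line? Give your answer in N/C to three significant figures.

Dipole fields scale as 1/r³ in the far field; the geometry is the same at both points.
E₂ = E₁ · (r₁/r₂)³ = 1.30 · (0.0638/0.0319)³.
(r₁/r₂)³ = (2)³ = 8.
E₂ ≈ 10.40 N/C.

E ≈ 10.4 N/C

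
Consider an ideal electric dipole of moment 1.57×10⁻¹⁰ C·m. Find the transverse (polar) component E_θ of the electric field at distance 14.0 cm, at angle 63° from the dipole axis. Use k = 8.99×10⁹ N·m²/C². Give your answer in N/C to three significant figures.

E_θ ≈ 458 N/C

For a dipole, E_θ = (kp sinθ)/r³.
kp/r³ = (8.99×10⁹)(1.57×10⁻¹⁰)/(0.140)³ = 514.4 N/C.
E_θ = 514.4·sin63° = 458.3 N/C.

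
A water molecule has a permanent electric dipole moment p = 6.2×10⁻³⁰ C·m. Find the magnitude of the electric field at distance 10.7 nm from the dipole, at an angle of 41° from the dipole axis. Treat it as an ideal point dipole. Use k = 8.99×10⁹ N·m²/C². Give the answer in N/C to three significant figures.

At angle θ the dipole field magnitude is E = (kp/r³)·√(1 + 3cos²θ).
kp/r³ = (8.99×10⁹)(6.20×10⁻³⁰) / (1.07×10⁻⁸)³ = 4.550×10⁴ N/C.
√(1 + 3cos²41°) = √(1 + 3·0.5696) = √2.7088 ≈ 1.6458.
E ≈ 4.550×10⁴ × 1.646 = 7.488×10⁴ N/C.

E ≈ 7.49×10⁴ N/C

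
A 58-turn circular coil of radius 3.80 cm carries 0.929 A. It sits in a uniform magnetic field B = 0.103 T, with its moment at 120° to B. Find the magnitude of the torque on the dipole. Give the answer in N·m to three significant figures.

m = NIA = NIπa² = 58·(0.929)·π·(0.0380)² = 0.2444 A·m².
Torque on a magnetic dipole: τ = mB sinθ.
τ = (0.2444)(0.103)·sin120° = 0.02180 N·m.

τ ≈ 0.0218 N·m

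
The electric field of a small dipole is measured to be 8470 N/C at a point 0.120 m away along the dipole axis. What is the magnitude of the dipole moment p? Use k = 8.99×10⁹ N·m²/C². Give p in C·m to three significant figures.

p ≈ 8.14×10⁻¹⁰ C·m

On axis E = 2kp/r³, so p = Er³/(2k).
p = (8470)·(0.120)³ / (2·8.99×10⁹) = 8.140×10⁻¹⁰ C·m.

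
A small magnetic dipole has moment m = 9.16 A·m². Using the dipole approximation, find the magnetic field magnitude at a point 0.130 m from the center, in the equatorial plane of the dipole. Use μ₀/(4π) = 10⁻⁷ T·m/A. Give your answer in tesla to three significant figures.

B ≈ 4.17×10⁻⁴ T

In the equatorial plane B = (μ₀/4π)·m/r³ (half the axial value).
B = (10⁻⁷)·(9.16) / (0.130)³ = 4.169×10⁻⁴ T.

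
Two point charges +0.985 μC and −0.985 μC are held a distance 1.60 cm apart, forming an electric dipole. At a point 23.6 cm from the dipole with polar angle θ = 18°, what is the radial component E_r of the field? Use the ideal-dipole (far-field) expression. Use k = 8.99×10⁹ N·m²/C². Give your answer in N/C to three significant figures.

Dipole moment p = qd = (9.85×10⁻⁷ C)(0.0160 m) = 1.576×10⁻⁸ C·m.
For a dipole, E_r = (2kp cosθ)/r³.
kp/r³ = (8.99×10⁹)(1.576×10⁻⁸)/(0.236)³ = 1.078×10⁴ N/C.
E_r = 2·1.078×10⁴·cos18° = 2.050×10⁴ N/C.

E_r ≈ 2.05×10⁴ N/C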